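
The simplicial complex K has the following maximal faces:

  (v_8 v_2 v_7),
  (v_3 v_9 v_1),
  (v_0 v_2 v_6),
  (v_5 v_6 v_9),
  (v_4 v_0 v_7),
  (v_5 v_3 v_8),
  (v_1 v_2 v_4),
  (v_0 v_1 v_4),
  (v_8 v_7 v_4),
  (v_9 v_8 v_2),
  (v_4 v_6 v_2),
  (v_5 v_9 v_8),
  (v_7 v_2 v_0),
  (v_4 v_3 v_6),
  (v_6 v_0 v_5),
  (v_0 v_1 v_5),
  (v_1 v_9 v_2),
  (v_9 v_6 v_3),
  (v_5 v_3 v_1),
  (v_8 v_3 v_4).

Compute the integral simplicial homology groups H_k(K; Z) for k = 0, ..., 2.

H_0 ≅ Z,  H_1 ≅ Z ⊕ Z/2,  H_2 = 0.

We work with the vertex ordering v_0 < v_1 < v_2 < v_3 < v_4 < v_5 < v_6 < v_7 < v_8 < v_9. The simplices of K, each written with vertices in increasing order, are:

  0-simplices (10): [v_0], [v_1], [v_2], [v_3], [v_4], [v_5], [v_6], [v_7], [v_8], [v_9]
  1-simplices (30): (30 of them)
  2-simplices (20): (20 of them)

so the chain groups are C_0 ≅ Z^10, C_1 ≅ Z^30, C_2 ≅ Z^20.

∂_1: C_1 → C_0 maps an edge to its endpoints' difference, ∂[p,q] = q − p.
The resulting 10×30 matrix has rank 9, and its Smith normal form has invariant factors (1,1,1,1,1,1,1,1,1).

∂_2: C_2 → C_1 sends each 2-simplex [p,q,r] to [q,r] − [p,r] + [p,q]. For instance
  ∂[v_0,v_1,v_4] = [v_1,v_4] − [v_0,v_4] + [v_0,v_1],
  ∂[v_3,v_4,v_6] = [v_4,v_6] − [v_3,v_6] + [v_3,v_4].
The resulting 30×20 matrix has rank 20, and its Smith normal form has invariant factors (1,1,1,1,1,1,1,1,1,1,1,1,1,1,1,1,1,1,1,2).

Computing H_k = (kernel of ∂_k) / (image of ∂_{k+1}):

  H_0: rank C_0 − rank ∂_1 = 10 − 9 = 1, and the invariant factors of ∂_1 are all 1, so H_0 = Z.
  H_1: rank ker ∂_1 − rank ∂_2 = (30 − 9) − 20 = 1, and ∂_2 has invariant factor 2 > 1, so H_1 = Z ⊕ Z/2.
  H_2: rank ker ∂_2 − rank ∂_3 = (20 − 20) − 0 = 0, and there is no ∂_3, so H_2 = 0.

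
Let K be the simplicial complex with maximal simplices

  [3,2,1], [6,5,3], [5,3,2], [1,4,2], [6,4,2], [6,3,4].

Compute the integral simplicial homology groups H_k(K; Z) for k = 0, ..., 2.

Take the total order 1 < 2 < 3 < 4 < 5 < 6 on the vertex set. Then K (dimension 2) consists of the simplices:

  0-simplices (6): [1], [2], [3], [4], [5], [6]
  1-simplices (12): [1,2], [1,3], [1,4], [2,3], [2,4], [2,5], [2,6], [3,4], [3,5], [3,6], [4,6], [5,6]
  2-simplices (6): [1,2,3], [1,2,4], [2,3,5], [2,4,6], [3,4,6], [3,5,6]

so the chain groups are C_0 ≅ Z^6, C_1 ≅ Z^12, C_2 ≅ Z^6.

∂_1: C_1 → C_0 is given by ∂[p,q] = [q] − [p]. For instance
  ∂[4,6] = [6] − [4].
As a 6×12 matrix over Z this has rank 5, with invariant factors (1,1,1,1,1).

The boundary map ∂_2: C_2 → C_1 acts by ∂[p,q,r] = [q,r] − [p,r] + [p,q]. For instance
  ∂[1,2,4] = [2,4] − [1,4] + [1,2],
  ∂[2,4,6] = [4,6] − [2,6] + [2,4].
The 12×6 boundary matrix has rank 6 and Smith normal form diag(1,1,1,1,1,1).

Now H_k = ker ∂_k / im ∂_{k+1}, so:

  H_0: rank C_0 − rank ∂_1 = 6 − 5 = 1, and the invariant factors of ∂_1 are all 1, so H_0 = Z.
  H_1: rank ker ∂_1 − rank ∂_2 = (12 − 5) − 6 = 1, and the invariant factors of ∂_2 are all 1, so H_1 = Z.
  H_2: rank ker ∂_2 − rank ∂_3 = (6 − 6) − 0 = 0, and there is no ∂_3, so H_2 = 0.

As a check, the Euler characteristic is 6 − 12 + 6 = 0, which agrees with 1 − 1 + 0 = 0.

H_0 ≅ Z,  H_1 ≅ Z,  H_2 = 0.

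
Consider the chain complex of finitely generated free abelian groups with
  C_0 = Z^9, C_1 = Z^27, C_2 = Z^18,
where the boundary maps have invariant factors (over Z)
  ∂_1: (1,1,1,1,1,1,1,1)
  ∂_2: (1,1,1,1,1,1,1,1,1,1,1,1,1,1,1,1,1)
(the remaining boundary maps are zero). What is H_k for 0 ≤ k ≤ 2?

H_0 = Z,  H_1 = Z^2,  H_2 = Z.

H_0: b_0 = 9 − 0 − 8 = 1; torsion from ∂_1 factors > 1: none. So H_0 = Z.
H_1: b_1 = 27 − 8 − 17 = 2; torsion from ∂_2 factors > 1: none. So H_1 = Z^2.
H_2: b_2 = 18 − 17 − 0 = 1; torsion from ∂_3 factors > 1: none. So H_2 = Z.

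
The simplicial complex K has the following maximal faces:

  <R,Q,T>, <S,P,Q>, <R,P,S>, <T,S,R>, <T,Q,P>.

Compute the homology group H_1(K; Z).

K has 5 vertices, 10 edges, 5 triangles.
rank ∂_1 = 4, rank ∂_2 = 5 ⇒ b_1 = 10 − 4 − 5 = 1; all invariant factors of ∂_2 are 1 so no torsion. So H_1 = Z.

H_1 ≅ Z.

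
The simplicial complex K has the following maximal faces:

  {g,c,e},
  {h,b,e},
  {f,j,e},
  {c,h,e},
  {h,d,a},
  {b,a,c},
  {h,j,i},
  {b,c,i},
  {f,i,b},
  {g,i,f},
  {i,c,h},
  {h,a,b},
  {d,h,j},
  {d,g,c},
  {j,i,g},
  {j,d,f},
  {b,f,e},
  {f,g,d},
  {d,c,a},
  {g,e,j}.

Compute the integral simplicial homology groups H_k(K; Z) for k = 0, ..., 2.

H_0 ≅ Z,  H_1 ≅ Z ⊕ Z/2Z,  H_2 = 0.

Order the vertices as a < b < c < d < e < f < g < h < i < j. Listing each simplex with vertices in this order, K has dimension 2 with simplices:

  0-simplices (10): a, b, c, d, e, f, g, h, i, j
  1-simplices (30): ab, ac, ad, ah, bc, be, bf, bh, bi, cd, ce, cg, ch, ci, df, dg, dh, dj, ef, eg, eh, ej, fg, fi, fj, gi, gj, hi, hj, ij
  2-simplices (20): abc, abh, acd, adh, bci, bef, beh, bfi, cdg, ceg, ceh, chi, dfg, dfj, dhj, efj, egj, fgi, gij, hij

giving chain groups C_0 ≅ Z^10, C_1 ≅ Z^30, C_2 ≅ Z^20.

The boundary map ∂_1: C_1 → C_0 maps an edge to its endpoints' difference, ∂[p,q] = q − p. For instance
  ∂gj = j − g.
The 10×30 boundary matrix has rank 9 and Smith normal form diag(1,1,1,1,1,1,1,1,1).

Boundary ∂_2: C_2 → C_1 sends each 2-simplex [p,q,r] to [q,r] − [p,r] + [p,q]. For instance
  ∂acd = cd − ad + ac,
  ∂bci = ci − bi + bc.
This gives a 30×20 integer matrix of rank 20; reducing to Smith normal form yields diagonal entries (1,1,1,1,1,1,1,1,1,1,1,1,1,1,1,1,1,1,1,2).

Reading off H_k = ker ∂_k / im ∂_{k+1}:

  H_0: rank C_0 − rank ∂_1 = 10 − 9 = 1, and the invariant factors of ∂_1 are all 1, so H_0 ≅ Z.
  H_1: rank ker ∂_1 − rank ∂_2 = (30 − 9) − 20 = 1, and ∂_2 has invariant factor 2 > 1, so H_1 ≅ Z ⊕ Z/2Z.
  H_2: rank ker ∂_2 − rank ∂_3 = (20 − 20) − 0 = 0, and there is no ∂_3, so H_2 ≅ 0.

(K is a triangulation of the Klein bottle.)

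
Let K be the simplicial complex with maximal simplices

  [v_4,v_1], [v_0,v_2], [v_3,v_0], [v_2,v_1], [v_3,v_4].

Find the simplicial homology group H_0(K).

Take the total order v_0 < v_1 < v_2 < v_3 < v_4 on the vertex set. Then K (dimension 1) consists of the simplices:

  0-simplices (5): [v_0], [v_1], [v_2], [v_3], [v_4]
  1-simplices (5): [v_0,v_2], [v_0,v_3], [v_1,v_2], [v_1,v_4], [v_3,v_4]

Hence C_0 ≅ Z^5, C_1 ≅ Z^5.

The boundary map ∂_1: C_1 → C_0 maps an edge to its endpoints' difference, ∂[p,q] = q − p. For instance
  ∂[v_0,v_2] = [v_2] − [v_0].
The 5×5 boundary matrix has rank 4 and Smith normal form diag(1,1,1,1).

Reading off H_k = ker ∂_k / im ∂_{k+1}:

  H_0: rank C_0 − rank ∂_1 = 5 − 4 = 1, and the invariant factors of ∂_1 are all 1, so H_0 = Z.

H_0 ≅ Z.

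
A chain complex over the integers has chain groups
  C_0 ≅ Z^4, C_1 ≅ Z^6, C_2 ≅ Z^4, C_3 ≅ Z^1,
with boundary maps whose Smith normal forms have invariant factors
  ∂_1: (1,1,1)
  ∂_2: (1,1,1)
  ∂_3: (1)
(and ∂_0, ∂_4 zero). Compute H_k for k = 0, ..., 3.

H_0 ≅ Z,  H_1 = 0,  H_2 = 0,  H_3 = 0.

H_0: b_0 = 4 − 0 − 3 = 1; torsion from ∂_1 factors > 1: none. So H_0 ≅ Z.
H_1: b_1 = 6 − 3 − 3 = 0; torsion from ∂_2 factors > 1: none. So H_1 ≅ 0.
H_2: b_2 = 4 − 3 − 1 = 0; torsion from ∂_3 factors > 1: none. So H_2 ≅ 0.
H_3: b_3 = 1 − 1 − 0 = 0; torsion from ∂_4 factors > 1: none. So H_3 ≅ 0.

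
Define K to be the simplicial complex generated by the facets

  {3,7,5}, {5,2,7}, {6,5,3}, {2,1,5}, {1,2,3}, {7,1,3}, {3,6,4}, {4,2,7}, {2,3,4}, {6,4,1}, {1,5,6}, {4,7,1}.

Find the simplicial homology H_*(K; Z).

H_0 = Z,  H_1 = Z/2,  H_2 = 0.

Order the vertices as 1 < 2 < 3 < 4 < 5 < 6 < 7. Listing each simplex with vertices in this order, K has dimension 2 with simplices:

  0-simplices (7): [1], [2], [3], [4], [5], [6], [7]
  1-simplices (18): [1,2], [1,3], [1,4], [1,5], [1,6], [1,7], [2,3], [2,4], [2,5], [2,7], [3,4], [3,5], [3,6], [3,7], [4,6], [4,7], [5,6], [5,7]
  2-simplices (12): [1,2,3], [1,2,5], [1,3,7], [1,4,6], [1,4,7], [1,5,6], [2,3,4], [2,4,7], [2,5,7], [3,4,6], [3,5,6], [3,5,7]

Hence C_0 ≅ Z^7, C_1 ≅ Z^18, C_2 ≅ Z^12.

∂_1: C_1 → C_0 maps an edge to its endpoints' difference, ∂[p,q] = q − p.
The resulting 7×18 matrix has rank 6, and its Smith normal form has invariant factors (1,1,1,1,1,1).

∂_2: C_2 → C_1 sends each 2-simplex [p,q,r] to [q,r] − [p,r] + [p,q]. For instance
  ∂[3,4,6] = [4,6] − [3,6] + [3,4],
  ∂[3,5,6] = [5,6] − [3,6] + [3,5].
This gives a 18×12 integer matrix of rank 12; reducing to Smith normal form yields diagonal entries (1,1,1,1,1,1,1,1,1,1,1,2).

Computing H_k = (kernel of ∂_k) / (image of ∂_{k+1}):

  H_0: rank C_0 − rank ∂_1 = 7 − 6 = 1, and the invariant factors of ∂_1 are all 1, so H_0 ≅ Z.
  H_1: rank ker ∂_1 − rank ∂_2 = (18 − 6) − 12 = 0, and ∂_2 has invariant factor 2 > 1, so H_1 ≅ Z/2.
  H_2: rank ker ∂_2 − rank ∂_3 = (12 − 12) − 0 = 0, and there is no ∂_3, so H_2 ≅ 0.

(K is a triangulation of the real projective plane RP^2.)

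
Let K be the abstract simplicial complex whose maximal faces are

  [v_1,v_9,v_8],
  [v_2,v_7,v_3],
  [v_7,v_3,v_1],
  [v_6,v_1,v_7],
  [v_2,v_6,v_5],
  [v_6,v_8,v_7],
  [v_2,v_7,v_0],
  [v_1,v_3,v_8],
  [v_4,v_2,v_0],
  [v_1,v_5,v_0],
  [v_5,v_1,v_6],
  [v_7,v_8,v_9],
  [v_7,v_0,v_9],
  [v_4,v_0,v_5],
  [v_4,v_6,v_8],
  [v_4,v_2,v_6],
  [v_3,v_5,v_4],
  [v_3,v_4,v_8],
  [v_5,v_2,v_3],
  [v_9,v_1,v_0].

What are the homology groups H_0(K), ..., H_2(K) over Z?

H_0 = Z,  H_1 = Z ⊕ Z/2,  H_2 = 0.

We work with the vertex ordering v_0 < v_1 < v_2 < v_3 < v_4 < v_5 < v_6 < v_7 < v_8 < v_9. The simplices of K, each written with vertices in increasing order, are:

  0-simplices (10): [v_0], [v_1], [v_2], [v_3], [v_4], [v_5], [v_6], [v_7], [v_8], [v_9]
  1-simplices (30): (30 of them)
  2-simplices (20): (20 of them)

Hence C_0 ≅ Z^10, C_1 ≅ Z^30, C_2 ≅ Z^20.

The boundary map ∂_1: C_1 → C_0 maps an edge to its endpoints' difference, ∂[p,q] = q − p. For instance
  ∂[v_0,v_1] = [v_1] − [v_0].
As a 10×30 matrix over Z this has rank 9, with invariant factors (1,1,1,1,1,1,1,1,1).

∂_2: C_2 → C_1 acts by ∂[p,q,r] = [q,r] − [p,r] + [p,q]. For instance
  ∂[v_1,v_3,v_7] = [v_3,v_7] − [v_1,v_7] + [v_1,v_3],
  ∂[v_0,v_4,v_5] = [v_4,v_5] − [v_0,v_5] + [v_0,v_4].
This gives a 30×20 integer matrix of rank 20; reducing to Smith normal form yields diagonal entries (1,1,1,1,1,1,1,1,1,1,1,1,1,1,1,1,1,1,1,2).

From H_k ≅ ker(∂_k) / im(∂_{k+1}) we obtain:

  H_0: rank C_0 − rank ∂_1 = 10 − 9 = 1, and the invariant factors of ∂_1 are all 1, so H_0 ≅ Z.
  H_1: rank ker ∂_1 − rank ∂_2 = (30 − 9) − 20 = 1, and ∂_2 has invariant factor 2 > 1, so H_1 ≅ Z ⊕ Z/2.
  H_2: rank ker ∂_2 − rank ∂_3 = (20 − 20) − 0 = 0, and there is no ∂_3, so H_2 ≅ 0.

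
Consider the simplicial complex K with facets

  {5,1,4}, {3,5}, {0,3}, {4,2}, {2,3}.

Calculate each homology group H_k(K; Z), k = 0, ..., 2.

Order the vertices as 0 < 1 < 2 < 3 < 4 < 5. Listing each simplex with vertices in this order, K has dimension 2 with simplices:

  0-simplices (6): [0], [1], [2], [3], [4], [5]
  1-simplices (7): [0,3], [1,4], [1,5], [2,3], [2,4], [3,5], [4,5]
  2-simplices (1): [1,4,5]

Hence C_0 ≅ Z^6, C_1 ≅ Z^7, C_2 ≅ Z^1.

Boundary ∂_1: C_1 → C_0 is given by ∂[p,q] = [q] − [p]. For instance
  ∂[2,4] = [4] − [2].
As a 6×7 matrix over Z this has rank 5, with invariant factors (1,1,1,1,1).

The boundary map ∂_2: C_2 → C_1 acts by ∂[p,q,r] = [q,r] − [p,r] + [p,q]. For instance
  ∂[1,4,5] = [4,5] − [1,5] + [1,4].
As a 7×1 matrix over Z this has rank 1, with invariant factors (1).

Computing H_k = (kernel of ∂_k) / (image of ∂_{k+1}):

  H_0: rank C_0 − rank ∂_1 = 6 − 5 = 1, and the invariant factors of ∂_1 are all 1, so H_0 ≅ Z.
  H_1: rank ker ∂_1 − rank ∂_2 = (7 − 5) − 1 = 1, and the invariant factors of ∂_2 are all 1, so H_1 ≅ Z.
  H_2: rank ker ∂_2 − rank ∂_3 = (1 − 1) − 0 = 0, and there is no ∂_3, so H_2 ≅ 0.

H_0 ≅ Z,  H_1 ≅ Z,  H_2 = 0.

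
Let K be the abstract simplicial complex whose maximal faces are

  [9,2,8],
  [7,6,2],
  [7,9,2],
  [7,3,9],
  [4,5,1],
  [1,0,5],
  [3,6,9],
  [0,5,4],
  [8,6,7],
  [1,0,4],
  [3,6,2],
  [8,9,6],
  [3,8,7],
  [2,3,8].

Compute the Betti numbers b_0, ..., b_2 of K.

K has 10 vertices, 21 edges, 14 triangles.
rank ∂_0 = 0, rank ∂_1 = 8 ⇒ b_0 = 10 − 0 − 8 = 2; all invariant factors of ∂_1 are 1 so no torsion. So H_0 = Z^2.
rank ∂_1 = 8, rank ∂_2 = 13 ⇒ b_1 = 21 − 8 − 13 = 0; ∂_2 has invariant factor(s) [2] giving torsion. So H_1 = Z/2Z.
rank ∂_2 = 13, rank ∂_3 = 0 ⇒ b_2 = 14 − 13 − 0 = 1. So H_2 = Z.

b_0 = 2, b_1 = 0, b_2 = 1.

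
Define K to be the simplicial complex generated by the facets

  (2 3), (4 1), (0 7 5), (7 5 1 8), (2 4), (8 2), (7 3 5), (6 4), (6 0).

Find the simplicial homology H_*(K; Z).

Order the vertices as 0 < 1 < 2 < 3 < 4 < 5 < 6 < 7 < 8. Listing each simplex with vertices in this order, K has dimension 3 with simplices:

  0-simplices (9): [0], [1], [2], [3], [4], [5], [6], [7], [8]
  1-simplices (16): [0,5], [0,6], [0,7], [1,4], [1,5], [1,7], [1,8], [2,3], [2,4], [2,8], [3,5], [3,7], [4,6], [5,7], [5,8], [7,8]
  2-simplices (6): [0,5,7], [1,5,7], [1,5,8], [1,7,8], [3,5,7], [5,7,8]
  3-simplices (1): [1,5,7,8]

Hence C_0 ≅ Z^9, C_1 ≅ Z^16, C_2 ≅ Z^6, C_3 ≅ Z^1.

The boundary map ∂_1: C_1 → C_0 is given by ∂[p,q] = [q] − [p]. For instance
  ∂[3,5] = [5] − [3].
The resulting 9×16 matrix has rank 8, and its Smith normal form has invariant factors (1,1,1,1,1,1,1,1).

∂_2: C_2 → C_1 maps a triangle to the signed sum of its edges. For instance
  ∂[0,5,7] = [5,7] − [0,7] + [0,5],
  ∂[1,5,7] = [5,7] − [1,7] + [1,5].
The resulting 16×6 matrix has rank 5, and its Smith normal form has invariant factors (1,1,1,1,1).

The boundary map ∂_3: C_3 → C_2 sends each 3-simplex σ to the alternating sum Σ_i (−1)^i (σ with its i-th vertex removed). For instance
  ∂[1,5,7,8] = [5,7,8] − [1,7,8] + [1,5,8] − [1,5,7].
This gives a 6×1 integer matrix of rank 1; reducing to Smith normal form yields diagonal entries (1).

Computing H_k = (kernel of ∂_k) / (image of ∂_{k+1}):

  H_0: rank C_0 − rank ∂_1 = 9 − 8 = 1, and the invariant factors of ∂_1 are all 1, so H_0 = Z.
  H_1: rank ker ∂_1 − rank ∂_2 = (16 − 8) − 5 = 3, and the invariant factors of ∂_2 are all 1, so H_1 = Z^3.
  H_2: rank ker ∂_2 − rank ∂_3 = (6 − 5) − 1 = 0, and the invariant factors of ∂_3 are all 1, so H_2 = 0.
  H_3: rank ker ∂_3 − rank ∂_4 = (1 − 1) − 0 = 0, and there is no ∂_4, so H_3 = 0.

H_0 = Z,  H_1 = Z^3,  H_2 = 0,  H_3 = 0.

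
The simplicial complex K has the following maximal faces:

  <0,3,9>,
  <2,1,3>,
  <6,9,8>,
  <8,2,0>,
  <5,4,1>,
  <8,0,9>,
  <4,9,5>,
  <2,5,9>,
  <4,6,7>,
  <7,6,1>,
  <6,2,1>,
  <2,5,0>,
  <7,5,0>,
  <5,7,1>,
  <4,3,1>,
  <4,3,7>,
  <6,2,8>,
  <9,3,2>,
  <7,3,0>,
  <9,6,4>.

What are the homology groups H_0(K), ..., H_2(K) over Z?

K has 10 vertices, 30 edges, 20 triangles.
rank ∂_0 = 0, rank ∂_1 = 9 ⇒ b_0 = 10 − 0 − 9 = 1; all invariant factors of ∂_1 are 1 so no torsion. So H_0 = Z.
rank ∂_1 = 9, rank ∂_2 = 20 ⇒ b_1 = 30 − 9 − 20 = 1; ∂_2 has invariant factor(s) [2] giving torsion. So H_1 = Z ⊕ Z_2.
rank ∂_2 = 20, rank ∂_3 = 0 ⇒ b_2 = 20 − 20 − 0 = 0. So H_2 = 0.

H_0 = Z,  H_1 = Z ⊕ Z_2,  H_2 = 0.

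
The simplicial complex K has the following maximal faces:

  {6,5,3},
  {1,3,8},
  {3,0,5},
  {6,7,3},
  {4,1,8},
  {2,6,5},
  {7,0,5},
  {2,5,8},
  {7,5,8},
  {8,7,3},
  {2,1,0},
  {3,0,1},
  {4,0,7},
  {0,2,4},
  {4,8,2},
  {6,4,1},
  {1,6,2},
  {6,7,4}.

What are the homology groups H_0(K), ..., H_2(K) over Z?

Take the total order 0 < 1 < 2 < 3 < 4 < 5 < 6 < 7 < 8 on the vertex set. Then K (dimension 2) consists of the simplices:

  0-simplices (9): [0], [1], [2], [3], [4], [5], [6], [7], [8]
  1-simplices (27): (27 of them)
  2-simplices (18): [0,1,2], [0,1,3], [0,2,4], [0,3,5], [0,4,7], [0,5,7], [1,2,6], [1,3,8], [1,4,6], [1,4,8], [2,4,8], [2,5,6], [2,5,8], [3,5,6], [3,6,7], [3,7,8], [4,6,7], [5,7,8]

giving chain groups C_0 ≅ Z^9, C_1 ≅ Z^27, C_2 ≅ Z^18.

Boundary ∂_1: C_1 → C_0 sends each edge [p,q] (with p < q) to q − p. For instance
  ∂[0,1] = [1] − [0].
The 9×27 boundary matrix has rank 8 and Smith normal form diag(1,1,1,1,1,1,1,1).

∂_2: C_2 → C_1 maps a triangle to the signed sum of its edges. For instance
  ∂[2,5,6] = [5,6] − [2,6] + [2,5],
  ∂[4,6,7] = [6,7] − [4,7] + [4,6].
This gives a 27×18 integer matrix of rank 18; reducing to Smith normal form yields diagonal entries (1,1,1,1,1,1,1,1,1,1,1,1,1,1,1,1,1,2).

Now H_k = ker ∂_k / im ∂_{k+1}, so:

  H_0: rank C_0 − rank ∂_1 = 9 − 8 = 1, and the invariant factors of ∂_1 are all 1, so H_0 = Z.
  H_1: rank ker ∂_1 − rank ∂_2 = (27 − 8) − 18 = 1, and ∂_2 has invariant factor 2 > 1, so H_1 = Z ⊕ Z/2.
  H_2: rank ker ∂_2 − rank ∂_3 = (18 − 18) − 0 = 0, and there is no ∂_3, so H_2 = 0.

H_0 ≅ Z,  H_1 ≅ Z ⊕ Z/2,  H_2 = 0.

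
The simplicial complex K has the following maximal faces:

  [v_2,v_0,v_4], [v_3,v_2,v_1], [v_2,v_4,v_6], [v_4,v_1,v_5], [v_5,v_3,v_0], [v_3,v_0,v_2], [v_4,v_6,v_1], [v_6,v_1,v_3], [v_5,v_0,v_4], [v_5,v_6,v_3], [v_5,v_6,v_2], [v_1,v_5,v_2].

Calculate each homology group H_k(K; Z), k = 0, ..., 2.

H_0 = Z,  H_1 = Z/2,  H_2 = 0.

Order the vertices as v_0 < v_1 < v_2 < v_3 < v_4 < v_5 < v_6. Listing each simplex with vertices in this order, K has dimension 2 with simplices:

  0-simplices (7): [v_0], [v_1], [v_2], [v_3], [v_4], [v_5], [v_6]
  1-simplices (18): (18 of them)
  2-simplices (12): (12 of them)

giving chain groups C_0 ≅ Z^7, C_1 ≅ Z^18, C_2 ≅ Z^12.

∂_1: C_1 → C_0 is given by ∂[p,q] = [q] − [p].
This gives a 7×18 integer matrix of rank 6; reducing to Smith normal form yields diagonal entries (1,1,1,1,1,1).

∂_2: C_2 → C_1 maps a triangle to the signed sum of its edges. For instance
  ∂[v_0,v_2,v_4] = [v_2,v_4] − [v_0,v_4] + [v_0,v_2],
  ∂[v_1,v_3,v_6] = [v_3,v_6] − [v_1,v_6] + [v_1,v_3].
The 18×12 boundary matrix has rank 12 and Smith normal form diag(1,1,1,1,1,1,1,1,1,1,1,2).

Now H_k = ker ∂_k / im ∂_{k+1}, so:

  H_0: rank C_0 − rank ∂_1 = 7 − 6 = 1, and the invariant factors of ∂_1 are all 1, so H_0 ≅ Z.
  H_1: rank ker ∂_1 − rank ∂_2 = (18 − 6) − 12 = 0, and ∂_2 has invariant factor 2 > 1, so H_1 ≅ Z/2.
  H_2: rank ker ∂_2 − rank ∂_3 = (12 − 12) − 0 = 0, and there is no ∂_3, so H_2 ≅ 0.

As a check, the Euler characteristic is 7 − 18 + 12 = 1, which agrees with 1 − 0 + 0 = 1.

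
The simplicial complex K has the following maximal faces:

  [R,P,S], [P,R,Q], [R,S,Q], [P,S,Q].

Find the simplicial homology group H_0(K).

K has 4 vertices, 6 edges, 4 triangles.
rank ∂_0 = 0, rank ∂_1 = 3 ⇒ b_0 = 4 − 0 − 3 = 1; all invariant factors of ∂_1 are 1 so no torsion. So H_0 ≅ Z.

H_0 ≅ Z.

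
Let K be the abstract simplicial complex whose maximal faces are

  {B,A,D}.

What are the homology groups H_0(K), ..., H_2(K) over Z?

We work with the vertex ordering A < B < D. The simplices of K, each written with vertices in increasing order, are:

  0-simplices (3): A, B, D
  1-simplices (3): AB, AD, BD
  2-simplices (1): ABD

giving chain groups C_0 ≅ Z^3, C_1 ≅ Z^3, C_2 ≅ Z^1.

The boundary map ∂_1: C_1 → C_0 sends each edge [p,q] (with p < q) to q − p. For instance
  ∂AD = D − A.
The resulting 3×3 matrix has rank 2, and its Smith normal form has invariant factors (1,1).

∂_2: C_2 → C_1 maps a triangle to the signed sum of its edges. For instance
  ∂ABD = BD − AD + AB.
The resulting 3×1 matrix has rank 1, and its Smith normal form has invariant factors (1).

From H_k ≅ ker(∂_k) / im(∂_{k+1}) we obtain:

  H_0: rank C_0 − rank ∂_1 = 3 − 2 = 1, and the invariant factors of ∂_1 are all 1, so H_0 = Z.
  H_1: rank ker ∂_1 − rank ∂_2 = (3 − 2) − 1 = 0, and the invariant factors of ∂_2 are all 1, so H_1 = 0.
  H_2: rank ker ∂_2 − rank ∂_3 = (1 − 1) − 0 = 0, and there is no ∂_3, so H_2 = 0.

H_0 = Z,  H_1 = 0,  H_2 = 0.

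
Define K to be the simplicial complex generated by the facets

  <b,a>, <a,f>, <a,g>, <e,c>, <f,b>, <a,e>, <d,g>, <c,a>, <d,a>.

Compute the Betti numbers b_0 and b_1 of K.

b_0 = 1, b_1 = 3.

K has 7 vertices, 9 edges.
rank ∂_0 = 0, rank ∂_1 = 6 ⇒ b_0 = 7 − 0 − 6 = 1; all invariant factors of ∂_1 are 1 so no torsion. So H_0 = Z.
rank ∂_1 = 6, rank ∂_2 = 0 ⇒ b_1 = 9 − 6 − 0 = 3. So H_1 = Z^3.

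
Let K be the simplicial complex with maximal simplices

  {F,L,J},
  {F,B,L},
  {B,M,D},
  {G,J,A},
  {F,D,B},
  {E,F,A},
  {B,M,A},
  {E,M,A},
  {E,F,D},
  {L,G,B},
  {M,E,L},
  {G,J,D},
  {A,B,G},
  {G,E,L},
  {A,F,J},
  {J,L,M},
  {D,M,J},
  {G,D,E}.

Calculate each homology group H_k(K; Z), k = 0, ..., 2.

H_0 ≅ Z,  H_1 ≅ Z^2,  H_2 ≅ Z.

Take the total order A < B < D < E < F < G < J < L < M on the vertex set. Then K (dimension 2) consists of the simplices:

  0-simplices (9): A, B, D, E, F, G, J, L, M
  1-simplices (27): AB, AE, AF, AG, AJ, AM, BD, BF, BG, BL, BM, DE, DF, DG, DJ, DM, EF, EG, EL, EM, FJ, FL, GJ, GL, JL, JM, LM
  2-simplices (18): ABG, ABM, AEF, AEM, AFJ, AGJ, BDF, BDM, BFL, BGL, DEF, DEG, DGJ, DJM, EGL, ELM, FJL, JLM

Hence C_0 ≅ Z^9, C_1 ≅ Z^27, C_2 ≅ Z^18.

The boundary map ∂_1: C_1 → C_0 is given by ∂[p,q] = [q] − [p]. For instance
  ∂AF = F − A.
The resulting 9×27 matrix has rank 8, and its Smith normal form has invariant factors (1,1,1,1,1,1,1,1).

The boundary map ∂_2: C_2 → C_1 maps a triangle to the signed sum of its edges. For instance
  ∂BDM = DM − BM + BD,
  ∂JLM = LM − JM + JL.
As a 27×18 matrix over Z this has rank 17, with invariant factors (1,1,1,1,1,1,1,1,1,1,1,1,1,1,1,1,1).

Computing H_k = (kernel of ∂_k) / (image of ∂_{k+1}):

  H_0: rank C_0 − rank ∂_1 = 9 − 8 = 1, and the invariant factors of ∂_1 are all 1, so H_0 ≅ Z.
  H_1: rank ker ∂_1 − rank ∂_2 = (27 − 8) − 17 = 2, and the invariant factors of ∂_2 are all 1, so H_1 ≅ Z^2.
  H_2: rank ker ∂_2 − rank ∂_3 = (18 − 17) − 0 = 1, and there is no ∂_3, so H_2 ≅ Z.

As a check, the Euler characteristic is 9 − 27 + 18 = 0, which agrees with 1 − 2 + 1 = 0.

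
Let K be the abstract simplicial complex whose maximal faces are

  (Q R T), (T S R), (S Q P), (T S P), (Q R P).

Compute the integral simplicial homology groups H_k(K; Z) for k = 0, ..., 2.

Take the total order P < Q < R < S < T on the vertex set. Then K (dimension 2) consists of the simplices:

  0-simplices (5): P, Q, R, S, T
  1-simplices (10): PQ, PR, PS, PT, QR, QS, QT, RS, RT, ST
  2-simplices (5): PQR, PQS, PST, QRT, RST

Hence C_0 ≅ Z^5, C_1 ≅ Z^10, C_2 ≅ Z^5.

Boundary ∂_1: C_1 → C_0 is given by ∂[p,q] = [q] − [p].
This gives a 5×10 integer matrix of rank 4; reducing to Smith normal form yields diagonal entries (1,1,1,1).

The boundary map ∂_2: C_2 → C_1 acts by ∂[p,q,r] = [q,r] − [p,r] + [p,q]. For instance
  ∂PQS = QS − PS + PQ,
  ∂RST = ST − RT + RS.
This gives a 10×5 integer matrix of rank 5; reducing to Smith normal form yields diagonal entries (1,1,1,1,1).

Reading off H_k = ker ∂_k / im ∂_{k+1}:

  H_0: rank C_0 − rank ∂_1 = 5 − 4 = 1, and the invariant factors of ∂_1 are all 1, so H_0 ≅ Z.
  H_1: rank ker ∂_1 − rank ∂_2 = (10 − 4) − 5 = 1, and the invariant factors of ∂_2 are all 1, so H_1 ≅ Z.
  H_2: rank ker ∂_2 − rank ∂_3 = (5 − 5) − 0 = 0, and there is no ∂_3, so H_2 ≅ 0.

As a check, the Euler characteristic is 5 − 10 + 5 = 0, which agrees with 1 − 1 + 0 = 0.
(K is a triangulation of the Möbius band.)

H_0 ≅ Z,  H_1 ≅ Z,  H_2 = 0.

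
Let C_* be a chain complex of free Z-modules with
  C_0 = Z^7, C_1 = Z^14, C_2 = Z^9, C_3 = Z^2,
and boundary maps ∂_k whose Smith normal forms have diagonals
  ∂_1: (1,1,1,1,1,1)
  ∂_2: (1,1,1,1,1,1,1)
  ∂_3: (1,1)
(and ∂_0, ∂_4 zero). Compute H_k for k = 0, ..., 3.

H_0: b_0 = 7 − 0 − 6 = 1; torsion from ∂_1 factors > 1: none. So H_0 ≅ Z.
H_1: b_1 = 14 − 6 − 7 = 1; torsion from ∂_2 factors > 1: none. So H_1 ≅ Z.
H_2: b_2 = 9 − 7 − 2 = 0; torsion from ∂_3 factors > 1: none. So H_2 ≅ 0.
H_3: b_3 = 2 − 2 − 0 = 0; torsion from ∂_4 factors > 1: none. So H_3 ≅ 0.

H_0 ≅ Z,  H_1 ≅ Z,  H_2 = 0,  H_3 = 0.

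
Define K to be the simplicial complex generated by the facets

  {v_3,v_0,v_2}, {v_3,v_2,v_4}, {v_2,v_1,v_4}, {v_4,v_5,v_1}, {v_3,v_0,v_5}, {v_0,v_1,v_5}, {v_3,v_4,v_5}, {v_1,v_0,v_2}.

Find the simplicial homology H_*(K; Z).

We work with the vertex ordering v_0 < v_1 < v_2 < v_3 < v_4 < v_5. The simplices of K, each written with vertices in increasing order, are:

  0-simplices (6): [v_0], [v_1], [v_2], [v_3], [v_4], [v_5]
  1-simplices (12): [v_0,v_1], [v_0,v_2], [v_0,v_3], [v_0,v_5], [v_1,v_2], [v_1,v_4], [v_1,v_5], [v_2,v_3], [v_2,v_4], [v_3,v_4], [v_3,v_5], [v_4,v_5]
  2-simplices (8): [v_0,v_1,v_2], [v_0,v_1,v_5], [v_0,v_2,v_3], [v_0,v_3,v_5], [v_1,v_2,v_4], [v_1,v_4,v_5], [v_2,v_3,v_4], [v_3,v_4,v_5]

so the chain groups are C_0 ≅ Z^6, C_1 ≅ Z^12, C_2 ≅ Z^8.

∂_1: C_1 → C_0 maps an edge to its endpoints' difference, ∂[p,q] = q − p. For instance
  ∂[v_0,v_2] = [v_2] − [v_0].
The resulting 6×12 matrix has rank 5, and its Smith normal form has invariant factors (1,1,1,1,1).

∂_2: C_2 → C_1 maps a triangle to the signed sum of its edges. For instance
  ∂[v_0,v_2,v_3] = [v_2,v_3] − [v_0,v_3] + [v_0,v_2],
  ∂[v_0,v_3,v_5] = [v_3,v_5] − [v_0,v_5] + [v_0,v_3].
The resulting 12×8 matrix has rank 7, and its Smith normal form has invariant factors (1,1,1,1,1,1,1).

Reading off H_k = ker ∂_k / im ∂_{k+1}:

  H_0: rank C_0 − rank ∂_1 = 6 − 5 = 1, and the invariant factors of ∂_1 are all 1, so H_0 = Z.
  H_1: rank ker ∂_1 − rank ∂_2 = (12 − 5) − 7 = 0, and the invariant factors of ∂_2 are all 1, so H_1 = 0.
  H_2: rank ker ∂_2 − rank ∂_3 = (8 − 7) − 0 = 1, and there is no ∂_3, so H_2 = Z.

(K is a triangulation of the 2-sphere S^2.)

H_0 ≅ Z,  H_1 = 0,  H_2 ≅ Z.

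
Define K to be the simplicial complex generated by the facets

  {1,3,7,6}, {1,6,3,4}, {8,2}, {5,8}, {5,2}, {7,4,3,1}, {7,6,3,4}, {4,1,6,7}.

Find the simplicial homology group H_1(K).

Order the vertices as 1 < 2 < 3 < 4 < 5 < 6 < 7 < 8. Listing each simplex with vertices in this order, K has dimension 3 with simplices:

  0-simplices (8): [1], [2], [3], [4], [5], [6], [7], [8]
  1-simplices (13): [1,3], [1,4], [1,6], [1,7], [2,5], [2,8], [3,4], [3,6], [3,7], [4,6], [4,7], [5,8], [6,7]
  2-simplices (10): [1,3,4], [1,3,6], [1,3,7], [1,4,6], [1,4,7], [1,6,7], [3,4,6], [3,4,7], [3,6,7], [4,6,7]
  3-simplices (5): [1,3,4,6], [1,3,4,7], [1,3,6,7], [1,4,6,7], [3,4,6,7]

so the chain groups are C_0 ≅ Z^8, C_1 ≅ Z^13, C_2 ≅ Z^10, C_3 ≅ Z^5.

The boundary map ∂_1: C_1 → C_0 maps an edge to its endpoints' difference, ∂[p,q] = q − p.
The 8×13 boundary matrix has rank 6 and Smith normal form diag(1,1,1,1,1,1).

∂_2: C_2 → C_1 maps a triangle to the signed sum of its edges. For instance
  ∂[1,3,4] = [3,4] − [1,4] + [1,3],
  ∂[4,6,7] = [6,7] − [4,7] + [4,6].
As a 13×10 matrix over Z this has rank 6, with invariant factors (1,1,1,1,1,1).

The boundary map ∂_3: C_3 → C_2 sends each 3-simplex σ to the alternating sum Σ_i (−1)^i (σ with its i-th vertex removed). For instance
  ∂[1,4,6,7] = [4,6,7] − [1,6,7] + [1,4,7] − [1,4,6],
  ∂[3,4,6,7] = [4,6,7] − [3,6,7] + [3,4,7] − [3,4,6].
As a 10×5 matrix over Z this has rank 4, with invariant factors (1,1,1,1).

Computing H_k = (kernel of ∂_k) / (image of ∂_{k+1}):

  H_1: rank ker ∂_1 − rank ∂_2 = (13 − 6) − 6 = 1, and the invariant factors of ∂_2 are all 1, so H_1 ≅ Z.

H_1 ≅ Z.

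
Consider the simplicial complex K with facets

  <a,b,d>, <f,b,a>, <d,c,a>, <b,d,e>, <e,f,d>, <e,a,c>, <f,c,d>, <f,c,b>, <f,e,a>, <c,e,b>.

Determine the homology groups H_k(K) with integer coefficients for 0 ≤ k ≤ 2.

H_0 = Z,  H_1 = Z/2Z,  H_2 = 0.

Take the total order a < b < c < d < e < f on the vertex set. Then K (dimension 2) consists of the simplices:

  0-simplices (6): a, b, c, d, e, f
  1-simplices (15): ab, ac, ad, ae, af, bc, bd, be, bf, cd, ce, cf, de, df, ef
  2-simplices (10): abd, abf, acd, ace, aef, bce, bcf, bde, cdf, def

so the chain groups are C_0 ≅ Z^6, C_1 ≅ Z^15, C_2 ≅ Z^10.

Boundary ∂_1: C_1 → C_0 maps an edge to its endpoints' difference, ∂[p,q] = q − p.
As a 6×15 matrix over Z this has rank 5, with invariant factors (1,1,1,1,1).

The boundary map ∂_2: C_2 → C_1 maps a triangle to the signed sum of its edges. For instance
  ∂acd = cd − ad + ac,
  ∂cdf = df − cf + cd.
The resulting 15×10 matrix has rank 10, and its Smith normal form has invariant factors (1,1,1,1,1,1,1,1,1,2).

Now H_k = ker ∂_k / im ∂_{k+1}, so:

  H_0: rank C_0 − rank ∂_1 = 6 − 5 = 1, and the invariant factors of ∂_1 are all 1, so H_0 = Z.
  H_1: rank ker ∂_1 − rank ∂_2 = (15 − 5) − 10 = 0, and ∂_2 has invariant factor 2 > 1, so H_1 = Z/2Z.
  H_2: rank ker ∂_2 − rank ∂_3 = (10 − 10) − 0 = 0, and there is no ∂_3, so H_2 = 0.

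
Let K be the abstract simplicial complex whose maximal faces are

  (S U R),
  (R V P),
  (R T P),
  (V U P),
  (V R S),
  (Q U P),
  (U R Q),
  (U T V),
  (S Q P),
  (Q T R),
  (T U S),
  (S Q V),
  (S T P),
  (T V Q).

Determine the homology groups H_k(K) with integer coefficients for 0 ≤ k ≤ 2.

Fix the vertex order P < Q < R < S < T < U < V and write every simplex with vertices in increasing order. Then dim K = 2 and the simplices of K are:

  0-simplices (7): P, Q, R, S, T, U, V
  1-simplices (21): PQ, PR, PS, PT, PU, PV, QR, QS, QT, QU, QV, RS, RT, RU, RV, ST, SU, SV, TU, TV, UV
  2-simplices (14): PQS, PQU, PRT, PRV, PST, PUV, QRT, QRU, QSV, QTV, RSU, RSV, STU, TUV

Hence C_0 ≅ Z^7, C_1 ≅ Z^21, C_2 ≅ Z^14.

Boundary ∂_1: C_1 → C_0 is given by ∂[p,q] = [q] − [p].
The resulting 7×21 matrix has rank 6, and its Smith normal form has invariant factors (1,1,1,1,1,1).

Boundary ∂_2: C_2 → C_1 acts by ∂[p,q,r] = [q,r] − [p,r] + [p,q]. For instance
  ∂PRT = RT − PT + PR,
  ∂PQS = QS − PS + PQ.
This gives a 21×14 integer matrix of rank 13; reducing to Smith normal form yields diagonal entries (1,1,1,1,1,1,1,1,1,1,1,1,1).

Computing H_k = (kernel of ∂_k) / (image of ∂_{k+1}):

  H_0: rank C_0 − rank ∂_1 = 7 − 6 = 1, and the invariant factors of ∂_1 are all 1, so H_0 ≅ Z.
  H_1: rank ker ∂_1 − rank ∂_2 = (21 − 6) − 13 = 2, and the invariant factors of ∂_2 are all 1, so H_1 ≅ Z^2.
  H_2: rank ker ∂_2 − rank ∂_3 = (14 − 13) − 0 = 1, and there is no ∂_3, so H_2 ≅ Z.

As a check, the Euler characteristic is 7 − 21 + 14 = 0, which agrees with 1 − 2 + 1 = 0.

H_0 ≅ Z,  H_1 ≅ Z^2,  H_2 ≅ Z.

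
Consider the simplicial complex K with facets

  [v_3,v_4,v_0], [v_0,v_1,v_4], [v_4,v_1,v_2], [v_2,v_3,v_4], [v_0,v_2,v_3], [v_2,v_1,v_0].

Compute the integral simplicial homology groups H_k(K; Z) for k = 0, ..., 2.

H_0 ≅ Z,  H_1 = 0,  H_2 ≅ Z.

K has 5 vertices, 9 edges, 6 triangles.
rank ∂_0 = 0, rank ∂_1 = 4 ⇒ b_0 = 5 − 0 − 4 = 1; all invariant factors of ∂_1 are 1 so no torsion. So H_0 = Z.
rank ∂_1 = 4, rank ∂_2 = 5 ⇒ b_1 = 9 − 4 − 5 = 0; all invariant factors of ∂_2 are 1 so no torsion. So H_1 = 0.
rank ∂_2 = 5, rank ∂_3 = 0 ⇒ b_2 = 6 − 5 − 0 = 1. So H_2 = Z.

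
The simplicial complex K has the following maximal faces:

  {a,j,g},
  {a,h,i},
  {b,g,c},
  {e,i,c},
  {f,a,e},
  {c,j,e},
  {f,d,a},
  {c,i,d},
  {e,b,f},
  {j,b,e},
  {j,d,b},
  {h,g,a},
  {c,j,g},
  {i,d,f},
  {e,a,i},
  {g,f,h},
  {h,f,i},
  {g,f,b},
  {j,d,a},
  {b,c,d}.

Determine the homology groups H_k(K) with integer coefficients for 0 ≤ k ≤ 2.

H_0 = Z,  H_1 = Z ⊕ Z/2,  H_2 = 0.

Order the vertices as a < b < c < d < e < f < g < h < i < j. Listing each simplex with vertices in this order, K has dimension 2 with simplices:

  0-simplices (10): a, b, c, d, e, f, g, h, i, j
  1-simplices (30): ad, ae, af, ag, ah, ai, aj, bc, bd, be, bf, bg, bj, cd, ce, cg, ci, cj, df, di, dj, ef, ei, ej, fg, fh, fi, gh, gj, hi
  2-simplices (20): adf, adj, aef, aei, agh, agj, ahi, bcd, bcg, bdj, bef, bej, bfg, cdi, cei, cej, cgj, dfi, fgh, fhi

Hence C_0 ≅ Z^10, C_1 ≅ Z^30, C_2 ≅ Z^20.

The boundary map ∂_1: C_1 → C_0 sends each edge [p,q] (with p < q) to q − p.
This gives a 10×30 integer matrix of rank 9; reducing to Smith normal form yields diagonal entries (1,1,1,1,1,1,1,1,1).

The boundary map ∂_2: C_2 → C_1 acts by ∂[p,q,r] = [q,r] − [p,r] + [p,q]. For instance
  ∂cgj = gj − cj + cg,
  ∂adj = dj − aj + ad.
The 30×20 boundary matrix has rank 20 and Smith normal form diag(1,1,1,1,1,1,1,1,1,1,1,1,1,1,1,1,1,1,1,2).

From H_k ≅ ker(∂_k) / im(∂_{k+1}) we obtain:

  H_0: rank C_0 − rank ∂_1 = 10 − 9 = 1, and the invariant factors of ∂_1 are all 1, so H_0 ≅ Z.
  H_1: rank ker ∂_1 − rank ∂_2 = (30 − 9) − 20 = 1, and ∂_2 has invariant factor 2 > 1, so H_1 ≅ Z ⊕ Z/2.
  H_2: rank ker ∂_2 − rank ∂_3 = (20 − 20) − 0 = 0, and there is no ∂_3, so H_2 ≅ 0.

As a check, the Euler characteristic is 10 − 30 + 20 = 0, which agrees with 1 − 1 + 0 = 0.
(K is a triangulation of the Klein bottle.)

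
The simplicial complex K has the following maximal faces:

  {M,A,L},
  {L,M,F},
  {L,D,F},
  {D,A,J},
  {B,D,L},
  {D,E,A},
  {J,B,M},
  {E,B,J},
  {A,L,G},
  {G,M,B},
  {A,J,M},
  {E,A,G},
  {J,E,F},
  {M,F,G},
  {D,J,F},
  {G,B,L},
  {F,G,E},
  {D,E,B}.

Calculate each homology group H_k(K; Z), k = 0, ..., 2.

We work with the vertex ordering A < B < D < E < F < G < J < L < M. The simplices of K, each written with vertices in increasing order, are:

  0-simplices (9): A, B, D, E, F, G, J, L, M
  1-simplices (27): AD, AE, AG, AJ, AL, AM, BD, BE, BG, BJ, BL, BM, DE, DF, DJ, DL, EF, EG, EJ, FG, FJ, FL, FM, GL, GM, JM, LM
  2-simplices (18): ADE, ADJ, AEG, AGL, AJM, ALM, BDE, BDL, BEJ, BGL, BGM, BJM, DFJ, DFL, EFG, EFJ, FGM, FLM

so the chain groups are C_0 ≅ Z^9, C_1 ≅ Z^27, C_2 ≅ Z^18.

Boundary ∂_1: C_1 → C_0 is given by ∂[p,q] = [q] − [p].
The 9×27 boundary matrix has rank 8 and Smith normal form diag(1,1,1,1,1,1,1,1).

Boundary ∂_2: C_2 → C_1 sends each 2-simplex [p,q,r] to [q,r] − [p,r] + [p,q]. For instance
  ∂BDL = DL − BL + BD,
  ∂BGL = GL − BL + BG.
As a 27×18 matrix over Z this has rank 18, with invariant factors (1,1,1,1,1,1,1,1,1,1,1,1,1,1,1,1,1,2).

Reading off H_k = ker ∂_k / im ∂_{k+1}:

  H_0: rank C_0 − rank ∂_1 = 9 − 8 = 1, and the invariant factors of ∂_1 are all 1, so H_0 ≅ Z.
  H_1: rank ker ∂_1 − rank ∂_2 = (27 − 8) − 18 = 1, and ∂_2 has invariant factor 2 > 1, so H_1 ≅ Z ⊕ Z/2.
  H_2: rank ker ∂_2 − rank ∂_3 = (18 − 18) − 0 = 0, and there is no ∂_3, so H_2 ≅ 0.

As a check, the Euler characteristic is 9 − 27 + 18 = 0, which agrees with 1 − 1 + 0 = 0.

H_0 = Z,  H_1 = Z ⊕ Z/2,  H_2 = 0.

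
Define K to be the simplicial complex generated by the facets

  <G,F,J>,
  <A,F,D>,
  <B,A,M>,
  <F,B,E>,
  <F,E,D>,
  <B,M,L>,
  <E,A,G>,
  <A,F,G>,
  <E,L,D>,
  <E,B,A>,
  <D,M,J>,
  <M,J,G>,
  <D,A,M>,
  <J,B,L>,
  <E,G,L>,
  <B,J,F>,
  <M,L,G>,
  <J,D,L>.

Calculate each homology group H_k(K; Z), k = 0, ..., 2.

H_0 ≅ Z,  H_1 ≅ Z ⊕ Z/2,  H_2 = 0.

We work with the vertex ordering A < B < D < E < F < G < J < L < M. The simplices of K, each written with vertices in increasing order, are:

  0-simplices (9): A, B, D, E, F, G, J, L, M
  1-simplices (27): AB, AD, AE, AF, AG, AM, BE, BF, BJ, BL, BM, DE, DF, DJ, DL, DM, EF, EG, EL, FG, FJ, GJ, GL, GM, JL, JM, LM
  2-simplices (18): ABE, ABM, ADF, ADM, AEG, AFG, BEF, BFJ, BJL, BLM, DEF, DEL, DJL, DJM, EGL, FGJ, GJM, GLM

Hence C_0 ≅ Z^9, C_1 ≅ Z^27, C_2 ≅ Z^18.

∂_1: C_1 → C_0 sends each edge [p,q] (with p < q) to q − p. For instance
  ∂GM = M − G.
The resulting 9×27 matrix has rank 8, and its Smith normal form has invariant factors (1,1,1,1,1,1,1,1).

The boundary map ∂_2: C_2 → C_1 maps a triangle to the signed sum of its edges. For instance
  ∂GLM = LM − GM + GL,
  ∂EGL = GL − EL + EG.
This gives a 27×18 integer matrix of rank 18; reducing to Smith normal form yields diagonal entries (1,1,1,1,1,1,1,1,1,1,1,1,1,1,1,1,1,2).

From H_k ≅ ker(∂_k) / im(∂_{k+1}) we obtain:

  H_0: rank C_0 − rank ∂_1 = 9 − 8 = 1, and the invariant factors of ∂_1 are all 1, so H_0 = Z.
  H_1: rank ker ∂_1 − rank ∂_2 = (27 − 8) − 18 = 1, and ∂_2 has invariant factor 2 > 1, so H_1 = Z ⊕ Z/2.
  H_2: rank ker ∂_2 − rank ∂_3 = (18 − 18) − 0 = 0, and there is no ∂_3, so H_2 = 0.

(K is a triangulation of the Klein bottle.)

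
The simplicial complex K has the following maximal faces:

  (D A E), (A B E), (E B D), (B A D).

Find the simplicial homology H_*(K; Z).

We work with the vertex ordering A < B < D < E. The simplices of K, each written with vertices in increasing order, are:

  0-simplices (4): A, B, D, E
  1-simplices (6): AB, AD, AE, BD, BE, DE
  2-simplices (4): ABD, ABE, ADE, BDE

Hence C_0 ≅ Z^4, C_1 ≅ Z^6, C_2 ≅ Z^4.

∂_1: C_1 → C_0 maps an edge to its endpoints' difference, ∂[p,q] = q − p.
This gives a 4×6 integer matrix of rank 3; reducing to Smith normal form yields diagonal entries (1,1,1).

The boundary map ∂_2: C_2 → C_1 acts by ∂[p,q,r] = [q,r] − [p,r] + [p,q]. For instance
  ∂BDE = DE − BE + BD,
  ∂ABD = BD − AD + AB.
This gives a 6×4 integer matrix of rank 3; reducing to Smith normal form yields diagonal entries (1,1,1).

Reading off H_k = ker ∂_k / im ∂_{k+1}:

  H_0: rank C_0 − rank ∂_1 = 4 − 3 = 1, and the invariant factors of ∂_1 are all 1, so H_0 = Z.
  H_1: rank ker ∂_1 − rank ∂_2 = (6 − 3) − 3 = 0, and the invariant factors of ∂_2 are all 1, so H_1 = 0.
  H_2: rank ker ∂_2 − rank ∂_3 = (4 − 3) − 0 = 1, and there is no ∂_3, so H_2 = Z.

As a check, the Euler characteristic is 4 − 6 + 4 = 2, which agrees with 1 − 0 + 1 = 2.

H_0 = Z,  H_1 = 0,  H_2 = Z.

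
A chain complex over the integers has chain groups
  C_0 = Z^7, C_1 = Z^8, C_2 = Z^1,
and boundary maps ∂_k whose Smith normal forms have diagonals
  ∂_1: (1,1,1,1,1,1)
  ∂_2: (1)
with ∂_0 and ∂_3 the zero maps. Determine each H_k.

H_0 ≅ Z,  H_1 ≅ Z,  H_2 = 0.

H_0: b_0 = 7 − 0 − 6 = 1; torsion from ∂_1 factors > 1: none. So H_0 ≅ Z.
H_1: b_1 = 8 − 6 − 1 = 1; torsion from ∂_2 factors > 1: none. So H_1 ≅ Z.
H_2: b_2 = 1 − 1 − 0 = 0; torsion from ∂_3 factors > 1: none. So H_2 ≅ 0.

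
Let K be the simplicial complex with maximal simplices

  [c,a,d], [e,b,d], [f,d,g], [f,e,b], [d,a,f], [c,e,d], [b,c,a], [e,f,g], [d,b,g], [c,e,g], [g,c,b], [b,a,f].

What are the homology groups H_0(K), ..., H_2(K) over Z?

Take the total order a < b < c < d < e < f < g on the vertex set. Then K (dimension 2) consists of the simplices:

  0-simplices (7): a, b, c, d, e, f, g
  1-simplices (18): ab, ac, ad, af, bc, bd, be, bf, bg, cd, ce, cg, de, df, dg, ef, eg, fg
  2-simplices (12): abc, abf, acd, adf, bcg, bde, bdg, bef, cde, ceg, dfg, efg

Hence C_0 ≅ Z^7, C_1 ≅ Z^18, C_2 ≅ Z^12.

Boundary ∂_1: C_1 → C_0 sends each edge [p,q] (with p < q) to q − p. For instance
  ∂fg = g − f.
The 7×18 boundary matrix has rank 6 and Smith normal form diag(1,1,1,1,1,1).

∂_2: C_2 → C_1 acts by ∂[p,q,r] = [q,r] − [p,r] + [p,q]. For instance
  ∂acd = cd − ad + ac,
  ∂bde = de − be + bd.
The resulting 18×12 matrix has rank 12, and its Smith normal form has invariant factors (1,1,1,1,1,1,1,1,1,1,1,2).

Now H_k = ker ∂_k / im ∂_{k+1}, so:

  H_0: rank C_0 − rank ∂_1 = 7 − 6 = 1, and the invariant factors of ∂_1 are all 1, so H_0 = Z.
  H_1: rank ker ∂_1 − rank ∂_2 = (18 − 6) − 12 = 0, and ∂_2 has invariant factor 2 > 1, so H_1 = Z/2.
  H_2: rank ker ∂_2 − rank ∂_3 = (12 − 12) − 0 = 0, and there is no ∂_3, so H_2 = 0.

As a check, the Euler characteristic is 7 − 18 + 12 = 1, which agrees with 1 − 0 + 0 = 1.

H_0 = Z,  H_1 = Z/2,  H_2 = 0.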